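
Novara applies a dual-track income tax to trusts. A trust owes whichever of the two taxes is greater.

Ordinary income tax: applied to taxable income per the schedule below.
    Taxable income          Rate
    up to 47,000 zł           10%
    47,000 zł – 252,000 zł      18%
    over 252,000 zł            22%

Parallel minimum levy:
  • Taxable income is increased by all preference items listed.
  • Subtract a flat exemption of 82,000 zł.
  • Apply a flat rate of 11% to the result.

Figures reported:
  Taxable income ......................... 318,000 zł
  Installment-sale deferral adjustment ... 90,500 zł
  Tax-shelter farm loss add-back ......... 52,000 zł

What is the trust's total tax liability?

Ordinary income tax:
  47,000 zł × 10% = 4,700 zł
  205,000 zł × 18% = 36,900 zł
  66,000 zł × 22% = 14,520 zł
  → 56,120 zł

Parallel minimum levy:
  Adjusted income: 318,000 zł + 90,500 zł + 52,000 zł = 460,500 zł
  Less exemption 82,000 zł → base 378,500 zł
  378,500 zł × 11% = 41,635 zł

56,120 zł > 41,635 zł, so the ordinary income tax governs.

56,120 zł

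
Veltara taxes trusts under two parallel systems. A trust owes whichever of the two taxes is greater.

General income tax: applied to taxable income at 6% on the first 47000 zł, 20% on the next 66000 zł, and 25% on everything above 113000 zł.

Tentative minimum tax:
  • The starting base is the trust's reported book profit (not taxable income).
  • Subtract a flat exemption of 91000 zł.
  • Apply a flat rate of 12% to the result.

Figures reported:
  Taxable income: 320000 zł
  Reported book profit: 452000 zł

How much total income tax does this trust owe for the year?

67770 zł

General income tax:
  47000 zł × 6% = 2820 zł
  66000 zł × 20% = 13200 zł
  207000 zł × 25% = 51750 zł
  → 67770 zł

Tentative minimum tax:
  Base (reported book profit): 452000 zł
  Less exemption 91000 zł → base 361000 zł
  361000 zł × 12% = 43320 zł

67770 zł > 43320 zł, so the general income tax governs.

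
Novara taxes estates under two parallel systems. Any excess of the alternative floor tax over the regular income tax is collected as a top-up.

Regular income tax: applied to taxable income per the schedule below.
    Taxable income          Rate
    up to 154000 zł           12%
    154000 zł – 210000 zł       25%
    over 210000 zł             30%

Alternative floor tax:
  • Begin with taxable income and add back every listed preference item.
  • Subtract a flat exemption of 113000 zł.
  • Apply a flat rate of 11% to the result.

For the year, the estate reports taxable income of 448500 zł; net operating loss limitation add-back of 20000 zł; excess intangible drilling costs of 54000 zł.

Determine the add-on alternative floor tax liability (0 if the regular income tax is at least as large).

Regular income tax:
  154000 zł × 12% = 18480 zł
  56000 zł × 25% = 14000 zł
  238500 zł × 30% = 71550 zł
  → 104030 zł

Alternative floor tax:
  Adjusted income: 448500 zł + 20000 zł + 54000 zł = 522500 zł
  Less exemption 113000 zł → base 409500 zł
  409500 zł × 11% = 45045 zł

45045 zł ≤ 104030 zł, so no add-on is due.

0 zł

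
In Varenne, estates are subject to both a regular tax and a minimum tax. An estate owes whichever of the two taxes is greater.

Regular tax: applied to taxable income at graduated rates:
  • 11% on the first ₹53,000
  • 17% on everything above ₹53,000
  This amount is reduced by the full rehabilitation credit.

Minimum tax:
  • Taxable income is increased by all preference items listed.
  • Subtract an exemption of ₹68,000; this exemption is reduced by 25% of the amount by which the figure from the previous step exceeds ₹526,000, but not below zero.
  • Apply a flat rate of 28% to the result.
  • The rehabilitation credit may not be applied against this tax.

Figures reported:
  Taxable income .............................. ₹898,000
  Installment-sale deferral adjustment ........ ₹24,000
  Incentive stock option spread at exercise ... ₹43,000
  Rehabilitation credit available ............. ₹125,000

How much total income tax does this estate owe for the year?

₹270,200

Minimum tax:
  Adjusted income: ₹898,000 + ₹24,000 + ₹43,000 = ₹965,000
  Exemption: 25% × (₹965,000 − ₹526,000) = ₹109,750 ≥ ₹68,000, so the exemption is fully phased out
  Base: ₹965,000 − ₹0 = ₹965,000
  ₹965,000 × 28% = ₹270,200

Regular tax:
  ₹53,000 × 11% = ₹5,830
  ₹845,000 × 17% = ₹143,650
  → ₹149,480
  Less rehabilitation credit ₹125,000 → ₹24,480

₹270,200 > ₹24,480, so the minimum tax is the binding amount.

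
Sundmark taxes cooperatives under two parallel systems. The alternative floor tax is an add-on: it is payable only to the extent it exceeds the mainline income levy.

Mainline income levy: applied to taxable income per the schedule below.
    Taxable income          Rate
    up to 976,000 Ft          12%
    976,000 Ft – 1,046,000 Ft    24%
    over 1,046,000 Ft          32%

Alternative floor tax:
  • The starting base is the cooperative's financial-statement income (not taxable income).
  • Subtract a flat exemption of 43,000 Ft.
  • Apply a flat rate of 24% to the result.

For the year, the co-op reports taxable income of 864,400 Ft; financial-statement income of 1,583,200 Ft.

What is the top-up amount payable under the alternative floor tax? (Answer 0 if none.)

265,920 Ft

Alternative floor tax:
  Base (financial-statement income): 1,583,200 Ft
  Less exemption 43,000 Ft → base 1,540,200 Ft
  1,540,200 Ft × 24% = 369,648 Ft

Mainline income levy:
  864,400 Ft × 12% = 103,728 Ft

Excess of alternative floor tax over mainline income levy: 369,648 Ft − 103,728 Ft = 265,920 Ft.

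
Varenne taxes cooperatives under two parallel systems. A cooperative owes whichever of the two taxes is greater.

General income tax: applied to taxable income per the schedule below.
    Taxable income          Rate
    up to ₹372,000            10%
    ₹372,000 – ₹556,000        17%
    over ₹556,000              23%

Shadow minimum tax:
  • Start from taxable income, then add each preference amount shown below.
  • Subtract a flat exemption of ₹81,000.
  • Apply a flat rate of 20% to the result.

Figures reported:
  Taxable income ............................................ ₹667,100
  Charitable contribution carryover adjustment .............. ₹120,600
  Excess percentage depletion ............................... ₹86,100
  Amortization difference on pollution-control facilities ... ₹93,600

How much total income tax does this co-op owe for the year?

₹177,280

General income tax:
  ₹372,000 × 10% = ₹37,200
  ₹184,000 × 17% = ₹31,280
  ₹111,100 × 23% = ₹25,553
  → ₹94,033

Shadow minimum tax:
  Adjusted income: ₹667,100 + ₹120,600 + ₹86,100 + ₹93,600 = ₹967,400
  Less exemption ₹81,000 → base ₹886,400
  ₹886,400 × 20% = ₹177,280

₹177,280 > ₹94,033, so the shadow minimum tax is the binding amount.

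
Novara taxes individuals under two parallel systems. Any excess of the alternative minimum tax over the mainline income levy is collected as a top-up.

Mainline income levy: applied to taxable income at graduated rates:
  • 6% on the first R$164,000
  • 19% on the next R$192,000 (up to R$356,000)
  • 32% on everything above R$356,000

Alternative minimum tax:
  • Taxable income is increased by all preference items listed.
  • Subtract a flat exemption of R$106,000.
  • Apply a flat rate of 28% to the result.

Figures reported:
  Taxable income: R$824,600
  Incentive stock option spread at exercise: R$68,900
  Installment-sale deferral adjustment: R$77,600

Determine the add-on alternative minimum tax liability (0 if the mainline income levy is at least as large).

Alternative minimum tax:
  Adjusted income: R$824,600 + R$68,900 + R$77,600 = R$971,100
  Less exemption R$106,000 → base R$865,100
  R$865,100 × 28% = R$242,228

Mainline income levy:
  R$164,000 × 6% = R$9,840
  R$192,000 × 19% = R$36,480
  R$468,600 × 32% = R$149,952
  → R$196,272

Excess of alternative minimum tax over mainline income levy: R$242,228 − R$196,272 = R$45,956.

R$45,956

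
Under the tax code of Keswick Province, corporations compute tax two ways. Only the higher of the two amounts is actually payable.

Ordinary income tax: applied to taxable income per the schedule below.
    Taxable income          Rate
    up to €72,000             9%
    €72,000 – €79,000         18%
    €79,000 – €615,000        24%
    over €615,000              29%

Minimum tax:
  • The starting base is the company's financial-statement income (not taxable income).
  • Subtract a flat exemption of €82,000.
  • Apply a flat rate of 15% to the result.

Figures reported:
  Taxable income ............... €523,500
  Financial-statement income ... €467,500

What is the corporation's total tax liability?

Ordinary income tax:
  €72,000 × 9% = €6,480
  €7,000 × 18% = €1,260
  €444,500 × 24% = €106,680
  → €114,420

Minimum tax:
  Base (financial-statement income): €467,500
  Less exemption €82,000 → base €385,500
  €385,500 × 15% = €57,825

€114,420 > €57,825, so the ordinary income tax governs.

€114,420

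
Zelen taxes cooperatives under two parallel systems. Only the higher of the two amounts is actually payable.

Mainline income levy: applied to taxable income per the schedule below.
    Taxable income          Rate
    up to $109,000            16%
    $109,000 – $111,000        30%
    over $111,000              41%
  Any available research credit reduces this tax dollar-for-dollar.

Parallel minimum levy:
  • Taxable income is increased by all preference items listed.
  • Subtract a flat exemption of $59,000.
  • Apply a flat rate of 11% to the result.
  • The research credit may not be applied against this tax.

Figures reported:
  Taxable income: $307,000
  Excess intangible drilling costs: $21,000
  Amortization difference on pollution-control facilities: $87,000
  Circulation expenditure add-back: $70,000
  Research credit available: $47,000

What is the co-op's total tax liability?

Parallel minimum levy:
  Adjusted income: $307,000 + $21,000 + $87,000 + $70,000 = $485,000
  Less exemption $59,000 → base $426,000
  $426,000 × 11% = $46,860

Mainline income levy:
  $109,000 × 16% = $17,440
  $2,000 × 30% = $600
  $196,000 × 41% = $80,360
  → $98,400
  Less research credit $47,000 → $51,400

$51,400 > $46,860, so the mainline income levy governs.

$51,400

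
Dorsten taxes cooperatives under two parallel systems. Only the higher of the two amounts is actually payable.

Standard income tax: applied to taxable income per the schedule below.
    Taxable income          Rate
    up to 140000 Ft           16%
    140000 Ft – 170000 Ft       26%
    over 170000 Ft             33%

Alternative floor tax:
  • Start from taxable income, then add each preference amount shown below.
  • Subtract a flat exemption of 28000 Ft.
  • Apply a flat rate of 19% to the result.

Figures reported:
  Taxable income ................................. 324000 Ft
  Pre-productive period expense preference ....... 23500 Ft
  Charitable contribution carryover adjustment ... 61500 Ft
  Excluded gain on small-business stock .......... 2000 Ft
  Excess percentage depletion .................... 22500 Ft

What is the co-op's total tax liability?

Standard income tax:
  140000 Ft × 16% = 22400 Ft
  30000 Ft × 26% = 7800 Ft
  154000 Ft × 33% = 50820 Ft
  → 81020 Ft

Alternative floor tax:
  Adjusted income: 324000 Ft + 23500 Ft + 61500 Ft + 2000 Ft + 22500 Ft = 433500 Ft
  Less exemption 28000 Ft → base 405500 Ft
  405500 Ft × 19% = 77045 Ft

81020 Ft > 77045 Ft, so the standard income tax governs.

81020 Ft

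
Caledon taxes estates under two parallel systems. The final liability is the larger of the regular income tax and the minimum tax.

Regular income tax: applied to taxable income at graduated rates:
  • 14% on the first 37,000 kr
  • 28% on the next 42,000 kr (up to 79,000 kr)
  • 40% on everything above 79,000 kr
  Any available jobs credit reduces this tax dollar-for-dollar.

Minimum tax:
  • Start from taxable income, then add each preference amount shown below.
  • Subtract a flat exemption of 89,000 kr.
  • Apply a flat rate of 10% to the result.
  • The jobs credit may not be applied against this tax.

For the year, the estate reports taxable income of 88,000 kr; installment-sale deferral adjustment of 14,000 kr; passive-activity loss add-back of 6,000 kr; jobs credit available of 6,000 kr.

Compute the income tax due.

14,540 kr

Minimum tax:
  Adjusted income: 88,000 kr + 14,000 kr + 6,000 kr = 108,000 kr
  Less exemption 89,000 kr → base 19,000 kr
  19,000 kr × 10% = 1,900 kr

Regular income tax:
  37,000 kr × 14% = 5,180 kr
  42,000 kr × 28% = 11,760 kr
  9,000 kr × 40% = 3,600 kr
  → 20,540 kr
  Less jobs credit 6,000 kr → 14,540 kr

14,540 kr > 1,900 kr, so the regular income tax governs.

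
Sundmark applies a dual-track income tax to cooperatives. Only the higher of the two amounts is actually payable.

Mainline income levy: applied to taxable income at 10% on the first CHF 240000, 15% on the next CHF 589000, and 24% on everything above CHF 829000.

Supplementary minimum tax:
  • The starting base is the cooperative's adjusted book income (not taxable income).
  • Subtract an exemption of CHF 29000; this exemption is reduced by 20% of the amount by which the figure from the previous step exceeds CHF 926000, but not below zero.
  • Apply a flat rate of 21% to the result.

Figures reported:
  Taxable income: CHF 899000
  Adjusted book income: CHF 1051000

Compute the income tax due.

CHF 219870

Supplementary minimum tax:
  Base (adjusted book income): CHF 1051000
  Exemption: CHF 29000 − 20% × (CHF 1051000 − CHF 926000) = CHF 29000 − CHF 25000 = CHF 4000
  Base: CHF 1051000 − CHF 4000 = CHF 1047000
  CHF 1047000 × 21% = CHF 219870

Mainline income levy:
  CHF 240000 × 10% = CHF 24000
  CHF 589000 × 15% = CHF 88350
  CHF 70000 × 24% = CHF 16800
  → CHF 129150

CHF 219870 > CHF 129150, so the supplementary minimum tax is the binding amount.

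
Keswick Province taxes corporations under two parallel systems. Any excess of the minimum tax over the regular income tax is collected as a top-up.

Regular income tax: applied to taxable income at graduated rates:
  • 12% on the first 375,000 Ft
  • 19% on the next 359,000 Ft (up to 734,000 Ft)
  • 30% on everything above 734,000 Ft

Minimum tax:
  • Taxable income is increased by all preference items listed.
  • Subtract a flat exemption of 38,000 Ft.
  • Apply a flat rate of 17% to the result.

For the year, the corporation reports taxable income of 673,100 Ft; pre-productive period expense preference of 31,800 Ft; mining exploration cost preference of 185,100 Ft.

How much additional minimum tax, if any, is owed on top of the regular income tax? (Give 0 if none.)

Regular income tax:
  375,000 Ft × 12% = 45,000 Ft
  298,100 Ft × 19% = 56,639 Ft
  → 101,639 Ft

Minimum tax:
  Adjusted income: 673,100 Ft + 31,800 Ft + 185,100 Ft = 890,000 Ft
  Less exemption 38,000 Ft → base 852,000 Ft
  852,000 Ft × 17% = 144,840 Ft

Excess of minimum tax over regular income tax: 144,840 Ft − 101,639 Ft = 43,201 Ft.

43,201 Ft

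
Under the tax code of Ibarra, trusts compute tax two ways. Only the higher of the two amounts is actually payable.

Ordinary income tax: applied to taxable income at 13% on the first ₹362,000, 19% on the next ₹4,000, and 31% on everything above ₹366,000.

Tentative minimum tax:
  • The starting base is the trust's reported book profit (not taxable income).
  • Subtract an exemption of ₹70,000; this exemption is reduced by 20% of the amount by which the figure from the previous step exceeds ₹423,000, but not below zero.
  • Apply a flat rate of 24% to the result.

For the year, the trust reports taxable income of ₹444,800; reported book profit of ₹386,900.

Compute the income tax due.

₹76,056

Tentative minimum tax:
  Base (reported book profit): ₹386,900
  Exemption: ₹386,900 ≤ ₹423,000, so full ₹70,000 applies
  Base: ₹386,900 − ₹70,000 = ₹316,900
  ₹316,900 × 24% = ₹76,056

Ordinary income tax:
  ₹362,000 × 13% = ₹47,060
  ₹4,000 × 19% = ₹760
  ₹78,800 × 31% = ₹24,428
  → ₹72,248

₹76,056 > ₹72,248, so the tentative minimum tax is the binding amount.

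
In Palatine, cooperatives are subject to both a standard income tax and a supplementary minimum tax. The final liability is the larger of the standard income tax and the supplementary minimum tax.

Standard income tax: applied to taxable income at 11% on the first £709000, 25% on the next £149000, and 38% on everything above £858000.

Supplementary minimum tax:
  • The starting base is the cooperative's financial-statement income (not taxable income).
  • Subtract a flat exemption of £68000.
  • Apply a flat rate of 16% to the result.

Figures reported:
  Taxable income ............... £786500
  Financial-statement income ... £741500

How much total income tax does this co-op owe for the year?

Standard income tax:
  £709000 × 11% = £77990
  £77500 × 25% = £19375
  → £97365

Supplementary minimum tax:
  Base (financial-statement income): £741500
  Less exemption £68000 → base £673500
  £673500 × 16% = £107760

£107760 > £97365, so the supplementary minimum tax is the binding amount.

£107760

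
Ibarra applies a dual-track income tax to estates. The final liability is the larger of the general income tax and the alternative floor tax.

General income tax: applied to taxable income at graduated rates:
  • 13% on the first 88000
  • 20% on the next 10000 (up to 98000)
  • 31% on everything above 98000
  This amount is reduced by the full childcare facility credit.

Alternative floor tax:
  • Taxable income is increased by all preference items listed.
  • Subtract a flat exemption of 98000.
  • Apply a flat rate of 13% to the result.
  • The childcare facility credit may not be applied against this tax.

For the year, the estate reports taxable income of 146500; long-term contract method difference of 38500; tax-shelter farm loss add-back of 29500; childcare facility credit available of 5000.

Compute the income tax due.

Alternative floor tax:
  Adjusted income: 146500 + 38500 + 29500 = 214500
  Less exemption 98000 → base 116500
  116500 × 13% = 15145

General income tax:
  88000 × 13% = 11440
  10000 × 20% = 2000
  48500 × 31% = 15035
  → 28475
  Less childcare facility credit 5000 → 23475

23475 > 15145, so the general income tax governs.

23475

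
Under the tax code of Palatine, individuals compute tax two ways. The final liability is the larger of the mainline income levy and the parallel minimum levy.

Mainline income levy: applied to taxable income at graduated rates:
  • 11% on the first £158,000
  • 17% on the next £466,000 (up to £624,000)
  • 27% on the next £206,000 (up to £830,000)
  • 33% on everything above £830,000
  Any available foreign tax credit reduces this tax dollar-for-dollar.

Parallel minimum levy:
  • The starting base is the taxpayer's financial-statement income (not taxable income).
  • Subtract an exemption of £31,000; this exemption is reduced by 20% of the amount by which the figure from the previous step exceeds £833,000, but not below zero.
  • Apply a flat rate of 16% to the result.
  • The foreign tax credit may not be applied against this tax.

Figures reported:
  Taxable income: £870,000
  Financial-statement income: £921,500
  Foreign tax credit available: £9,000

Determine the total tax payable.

Parallel minimum levy:
  Base (financial-statement income): £921,500
  Exemption: £31,000 − 20% × (£921,500 − £833,000) = £31,000 − £17,700 = £13,300
  Base: £921,500 − £13,300 = £908,200
  £908,200 × 16% = £145,312

Mainline income levy:
  £158,000 × 11% = £17,380
  £466,000 × 17% = £79,220
  £206,000 × 27% = £55,620
  £40,000 × 33% = £13,200
  → £165,420
  Less foreign tax credit £9,000 → £156,420

£156,420 > £145,312, so the mainline income levy governs.

£156,420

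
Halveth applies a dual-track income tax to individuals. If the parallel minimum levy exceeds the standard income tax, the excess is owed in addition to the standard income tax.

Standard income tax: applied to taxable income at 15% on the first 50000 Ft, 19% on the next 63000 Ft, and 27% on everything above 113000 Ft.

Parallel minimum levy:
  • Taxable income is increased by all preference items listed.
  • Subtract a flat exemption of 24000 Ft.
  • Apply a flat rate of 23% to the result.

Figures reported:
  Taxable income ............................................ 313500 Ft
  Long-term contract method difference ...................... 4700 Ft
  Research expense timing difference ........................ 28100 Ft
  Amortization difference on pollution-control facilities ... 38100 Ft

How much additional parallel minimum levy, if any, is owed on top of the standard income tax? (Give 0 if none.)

9287 Ft

Standard income tax:
  50000 Ft × 15% = 7500 Ft
  63000 Ft × 19% = 11970 Ft
  200500 Ft × 27% = 54135 Ft
  → 73605 Ft

Parallel minimum levy:
  Adjusted income: 313500 Ft + 4700 Ft + 28100 Ft + 38100 Ft = 384400 Ft
  Less exemption 24000 Ft → base 360400 Ft
  360400 Ft × 23% = 82892 Ft

Excess of parallel minimum levy over standard income tax: 82892 Ft − 73605 Ft = 9287 Ft.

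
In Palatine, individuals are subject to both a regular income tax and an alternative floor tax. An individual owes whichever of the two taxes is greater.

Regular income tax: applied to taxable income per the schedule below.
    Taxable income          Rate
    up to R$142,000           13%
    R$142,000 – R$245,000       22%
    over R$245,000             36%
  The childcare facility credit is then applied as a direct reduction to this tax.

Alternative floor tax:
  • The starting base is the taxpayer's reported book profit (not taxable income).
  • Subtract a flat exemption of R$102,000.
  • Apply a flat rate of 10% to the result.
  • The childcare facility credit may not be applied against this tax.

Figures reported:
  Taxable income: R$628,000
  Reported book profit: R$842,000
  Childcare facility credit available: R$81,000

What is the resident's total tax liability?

R$98,000

Alternative floor tax:
  Base (reported book profit): R$842,000
  Less exemption R$102,000 → base R$740,000
  R$740,000 × 10% = R$74,000

Regular income tax:
  R$142,000 × 13% = R$18,460
  R$103,000 × 22% = R$22,660
  R$383,000 × 36% = R$137,880
  → R$179,000
  Less childcare facility credit R$81,000 → R$98,000

R$98,000 > R$74,000, so the regular income tax governs.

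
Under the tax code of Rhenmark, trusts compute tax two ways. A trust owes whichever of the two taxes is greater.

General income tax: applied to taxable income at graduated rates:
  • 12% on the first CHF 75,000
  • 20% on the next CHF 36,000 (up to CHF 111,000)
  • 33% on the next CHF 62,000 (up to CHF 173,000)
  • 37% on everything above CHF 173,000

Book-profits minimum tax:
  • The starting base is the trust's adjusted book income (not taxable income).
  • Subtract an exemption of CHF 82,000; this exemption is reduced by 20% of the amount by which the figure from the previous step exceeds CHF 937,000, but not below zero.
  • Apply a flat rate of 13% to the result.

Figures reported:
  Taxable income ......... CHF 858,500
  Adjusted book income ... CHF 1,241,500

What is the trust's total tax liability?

Book-profits minimum tax:
  Base (adjusted book income): CHF 1,241,500
  Exemption: CHF 82,000 − 20% × (CHF 1,241,500 − CHF 937,000) = CHF 82,000 − CHF 60,900 = CHF 21,100
  Base: CHF 1,241,500 − CHF 21,100 = CHF 1,220,400
  CHF 1,220,400 × 13% = CHF 158,652

General income tax:
  CHF 75,000 × 12% = CHF 9,000
  CHF 36,000 × 20% = CHF 7,200
  CHF 62,000 × 33% = CHF 20,460
  CHF 685,500 × 37% = CHF 253,635
  → CHF 290,295

CHF 290,295 > CHF 158,652, so the general income tax governs.

CHF 290,295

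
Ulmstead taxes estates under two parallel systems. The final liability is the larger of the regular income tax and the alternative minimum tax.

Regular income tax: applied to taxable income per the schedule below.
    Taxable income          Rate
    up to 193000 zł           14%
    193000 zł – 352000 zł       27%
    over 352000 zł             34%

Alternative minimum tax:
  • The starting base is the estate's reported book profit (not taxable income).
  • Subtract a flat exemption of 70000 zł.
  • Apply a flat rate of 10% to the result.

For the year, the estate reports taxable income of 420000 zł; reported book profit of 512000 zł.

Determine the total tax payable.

93070 zł

Alternative minimum tax:
  Base (reported book profit): 512000 zł
  Less exemption 70000 zł → base 442000 zł
  442000 zł × 10% = 44200 zł

Regular income tax:
  193000 zł × 14% = 27020 zł
  159000 zł × 27% = 42930 zł
  68000 zł × 34% = 23120 zł
  → 93070 zł

93070 zł > 44200 zł, so the regular income tax governs.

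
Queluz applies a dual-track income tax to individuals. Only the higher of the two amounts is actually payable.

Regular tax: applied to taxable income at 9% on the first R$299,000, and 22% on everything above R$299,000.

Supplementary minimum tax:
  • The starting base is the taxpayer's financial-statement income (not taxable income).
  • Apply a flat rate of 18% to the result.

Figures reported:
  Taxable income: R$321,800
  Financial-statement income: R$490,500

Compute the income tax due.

Supplementary minimum tax:
  Base (financial-statement income): R$490,500
  R$490,500 × 18% = R$88,290

Regular tax:
  R$299,000 × 9% = R$26,910
  R$22,800 × 22% = R$5,016
  → R$31,926

R$88,290 > R$31,926, so the supplementary minimum tax is the binding amount.

R$88,290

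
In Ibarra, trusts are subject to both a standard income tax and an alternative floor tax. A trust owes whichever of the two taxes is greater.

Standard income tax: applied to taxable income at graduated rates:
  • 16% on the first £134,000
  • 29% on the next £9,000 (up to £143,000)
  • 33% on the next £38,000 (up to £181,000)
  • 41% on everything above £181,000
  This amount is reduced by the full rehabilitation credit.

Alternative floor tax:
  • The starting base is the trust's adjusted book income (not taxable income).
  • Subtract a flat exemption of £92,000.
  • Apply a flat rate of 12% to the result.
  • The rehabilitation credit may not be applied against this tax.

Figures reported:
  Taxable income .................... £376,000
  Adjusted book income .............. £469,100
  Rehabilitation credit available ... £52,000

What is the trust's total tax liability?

£64,540

Standard income tax:
  £134,000 × 16% = £21,440
  £9,000 × 29% = £2,610
  £38,000 × 33% = £12,540
  £195,000 × 41% = £79,950
  → £116,540
  Less rehabilitation credit £52,000 → £64,540

Alternative floor tax:
  Base (adjusted book income): £469,100
  Less exemption £92,000 → base £377,100
  £377,100 × 12% = £45,252

£64,540 > £45,252, so the standard income tax governs.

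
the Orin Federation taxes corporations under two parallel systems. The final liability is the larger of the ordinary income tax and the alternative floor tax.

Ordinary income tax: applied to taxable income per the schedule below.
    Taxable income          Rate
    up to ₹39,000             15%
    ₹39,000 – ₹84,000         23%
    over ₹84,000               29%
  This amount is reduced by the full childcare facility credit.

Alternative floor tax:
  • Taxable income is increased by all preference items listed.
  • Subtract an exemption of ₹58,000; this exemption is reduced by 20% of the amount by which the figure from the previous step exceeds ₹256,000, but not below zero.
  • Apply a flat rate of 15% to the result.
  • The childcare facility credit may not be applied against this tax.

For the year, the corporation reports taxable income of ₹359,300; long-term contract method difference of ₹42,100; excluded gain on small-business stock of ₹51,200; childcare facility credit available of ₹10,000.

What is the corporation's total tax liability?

Ordinary income tax:
  ₹39,000 × 15% = ₹5,850
  ₹45,000 × 23% = ₹10,350
  ₹275,300 × 29% = ₹79,837
  → ₹96,037
  Less childcare facility credit ₹10,000 → ₹86,037

Alternative floor tax:
  Adjusted income: ₹359,300 + ₹42,100 + ₹51,200 = ₹452,600
  Exemption: ₹58,000 − 20% × (₹452,600 − ₹256,000) = ₹58,000 − ₹39,320 = ₹18,680
  Base: ₹452,600 − ₹18,680 = ₹433,920
  ₹433,920 × 15% = ₹65,088

₹86,037 > ₹65,088, so the ordinary income tax governs.

₹86,037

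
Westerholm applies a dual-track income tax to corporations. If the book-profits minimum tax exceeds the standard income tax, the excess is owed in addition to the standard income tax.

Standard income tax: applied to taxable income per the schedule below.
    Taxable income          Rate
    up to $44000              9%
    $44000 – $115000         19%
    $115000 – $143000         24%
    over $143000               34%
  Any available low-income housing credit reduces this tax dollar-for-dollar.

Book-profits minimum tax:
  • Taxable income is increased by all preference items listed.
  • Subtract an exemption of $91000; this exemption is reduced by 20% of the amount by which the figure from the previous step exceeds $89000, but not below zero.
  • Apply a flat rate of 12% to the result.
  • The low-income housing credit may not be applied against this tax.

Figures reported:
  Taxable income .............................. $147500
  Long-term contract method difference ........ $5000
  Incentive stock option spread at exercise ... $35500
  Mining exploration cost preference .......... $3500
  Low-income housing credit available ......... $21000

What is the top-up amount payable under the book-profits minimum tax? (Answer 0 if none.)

$9820

Standard income tax:
  $44000 × 9% = $3960
  $71000 × 19% = $13490
  $28000 × 24% = $6720
  $4500 × 34% = $1530
  → $25700
  Less low-income housing credit $21000 → $4700

Book-profits minimum tax:
  Adjusted income: $147500 + $5000 + $35500 + $3500 = $191500
  Exemption: $91000 − 20% × ($191500 − $89000) = $91000 − $20500 = $70500
  Base: $191500 − $70500 = $121000
  $121000 × 12% = $14520

Excess of book-profits minimum tax over standard income tax: $14520 − $4700 = $9820.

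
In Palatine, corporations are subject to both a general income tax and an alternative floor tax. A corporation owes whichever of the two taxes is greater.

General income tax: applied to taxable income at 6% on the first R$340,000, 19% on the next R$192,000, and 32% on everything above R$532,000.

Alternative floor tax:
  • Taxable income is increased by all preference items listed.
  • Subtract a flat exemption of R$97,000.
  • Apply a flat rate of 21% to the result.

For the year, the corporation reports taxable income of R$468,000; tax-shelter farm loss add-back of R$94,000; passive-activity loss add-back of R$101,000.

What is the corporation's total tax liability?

General income tax:
  R$340,000 × 6% = R$20,400
  R$128,000 × 19% = R$24,320
  → R$44,720

Alternative floor tax:
  Adjusted income: R$468,000 + R$94,000 + R$101,000 = R$663,000
  Less exemption R$97,000 → base R$566,000
  R$566,000 × 21% = R$118,860

R$118,860 > R$44,720, so the alternative floor tax is the binding amount.

R$118,860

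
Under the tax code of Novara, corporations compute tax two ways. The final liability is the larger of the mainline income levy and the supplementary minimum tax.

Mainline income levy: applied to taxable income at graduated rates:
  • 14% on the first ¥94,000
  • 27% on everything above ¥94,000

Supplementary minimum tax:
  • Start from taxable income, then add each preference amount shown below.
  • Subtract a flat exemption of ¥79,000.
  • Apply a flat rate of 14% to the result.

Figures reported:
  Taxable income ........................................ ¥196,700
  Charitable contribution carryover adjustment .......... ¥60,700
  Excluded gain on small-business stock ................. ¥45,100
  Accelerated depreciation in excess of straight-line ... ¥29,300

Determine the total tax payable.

¥40,889

Supplementary minimum tax:
  Adjusted income: ¥196,700 + ¥60,700 + ¥45,100 + ¥29,300 = ¥331,800
  Less exemption ¥79,000 → base ¥252,800
  ¥252,800 × 14% = ¥35,392

Mainline income levy:
  ¥94,000 × 14% = ¥13,160
  ¥102,700 × 27% = ¥27,729
  → ¥40,889

¥40,889 > ¥35,392, so the mainline income levy governs.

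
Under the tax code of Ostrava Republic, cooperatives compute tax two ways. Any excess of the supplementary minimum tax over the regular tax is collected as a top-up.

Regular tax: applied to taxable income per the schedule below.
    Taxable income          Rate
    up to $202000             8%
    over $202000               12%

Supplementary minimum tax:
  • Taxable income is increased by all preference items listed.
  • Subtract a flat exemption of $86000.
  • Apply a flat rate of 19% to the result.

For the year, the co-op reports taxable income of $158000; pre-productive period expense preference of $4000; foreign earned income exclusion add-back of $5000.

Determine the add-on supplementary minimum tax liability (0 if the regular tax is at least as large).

Regular tax:
  $158000 × 8% = $12640

Supplementary minimum tax:
  Adjusted income: $158000 + $4000 + $5000 = $167000
  Less exemption $86000 → base $81000
  $81000 × 19% = $15390

Excess of supplementary minimum tax over regular tax: $15390 − $12640 = $2750.

$2750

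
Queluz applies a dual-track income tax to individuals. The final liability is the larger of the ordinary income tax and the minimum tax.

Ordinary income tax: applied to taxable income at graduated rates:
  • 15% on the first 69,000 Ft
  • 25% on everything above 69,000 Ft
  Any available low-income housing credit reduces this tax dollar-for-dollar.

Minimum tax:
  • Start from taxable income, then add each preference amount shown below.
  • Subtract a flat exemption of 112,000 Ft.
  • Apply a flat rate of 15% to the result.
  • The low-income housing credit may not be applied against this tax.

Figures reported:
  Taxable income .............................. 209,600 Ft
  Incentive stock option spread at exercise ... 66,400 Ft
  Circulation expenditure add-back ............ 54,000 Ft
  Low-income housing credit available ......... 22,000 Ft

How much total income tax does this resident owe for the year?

Ordinary income tax:
  69,000 Ft × 15% = 10,350 Ft
  140,600 Ft × 25% = 35,150 Ft
  → 45,500 Ft
  Less low-income housing credit 22,000 Ft → 23,500 Ft

Minimum tax:
  Adjusted income: 209,600 Ft + 66,400 Ft + 54,000 Ft = 330,000 Ft
  Less exemption 112,000 Ft → base 218,000 Ft
  218,000 Ft × 15% = 32,700 Ft

32,700 Ft > 23,500 Ft, so the minimum tax is the binding amount.

32,700 Ft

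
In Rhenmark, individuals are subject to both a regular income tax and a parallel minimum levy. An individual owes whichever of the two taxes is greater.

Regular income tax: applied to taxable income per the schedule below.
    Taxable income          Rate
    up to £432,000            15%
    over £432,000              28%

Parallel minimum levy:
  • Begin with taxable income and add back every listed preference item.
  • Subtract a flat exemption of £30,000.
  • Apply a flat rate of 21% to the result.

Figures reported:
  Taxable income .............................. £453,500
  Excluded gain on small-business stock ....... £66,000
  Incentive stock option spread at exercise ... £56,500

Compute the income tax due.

£114,660

Parallel minimum levy:
  Adjusted income: £453,500 + £66,000 + £56,500 = £576,000
  Less exemption £30,000 → base £546,000
  £546,000 × 21% = £114,660

Regular income tax:
  £432,000 × 15% = £64,800
  £21,500 × 28% = £6,020
  → £70,820

£114,660 > £70,820, so the parallel minimum levy is the binding amount.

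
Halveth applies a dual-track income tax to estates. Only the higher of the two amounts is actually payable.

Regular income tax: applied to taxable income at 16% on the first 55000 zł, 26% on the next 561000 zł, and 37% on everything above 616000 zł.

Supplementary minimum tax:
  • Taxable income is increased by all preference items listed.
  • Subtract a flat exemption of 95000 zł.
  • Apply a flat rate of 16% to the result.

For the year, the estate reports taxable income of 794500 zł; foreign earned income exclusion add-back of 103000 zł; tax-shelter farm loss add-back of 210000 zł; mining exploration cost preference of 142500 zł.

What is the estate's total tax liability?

Regular income tax:
  55000 zł × 16% = 8800 zł
  561000 zł × 26% = 145860 zł
  178500 zł × 37% = 66045 zł
  → 220705 zł

Supplementary minimum tax:
  Adjusted income: 794500 zł + 103000 zł + 210000 zł + 142500 zł = 1250000 zł
  Less exemption 95000 zł → base 1155000 zł
  1155000 zł × 16% = 184800 zł

220705 zł > 184800 zł, so the regular income tax governs.

220705 zł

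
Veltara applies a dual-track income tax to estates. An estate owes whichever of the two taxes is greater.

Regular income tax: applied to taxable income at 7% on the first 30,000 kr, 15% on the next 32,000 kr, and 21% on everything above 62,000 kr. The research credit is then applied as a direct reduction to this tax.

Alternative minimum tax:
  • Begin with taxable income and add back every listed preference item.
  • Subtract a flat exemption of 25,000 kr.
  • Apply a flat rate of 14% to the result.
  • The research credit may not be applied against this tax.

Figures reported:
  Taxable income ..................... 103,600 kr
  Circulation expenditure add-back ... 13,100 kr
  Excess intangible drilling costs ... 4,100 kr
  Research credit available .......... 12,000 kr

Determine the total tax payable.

13,412 kr

Regular income tax:
  30,000 kr × 7% = 2,100 kr
  32,000 kr × 15% = 4,800 kr
  41,600 kr × 21% = 8,736 kr
  → 15,636 kr
  Less research credit 12,000 kr → 3,636 kr

Alternative minimum tax:
  Adjusted income: 103,600 kr + 13,100 kr + 4,100 kr = 120,800 kr
  Less exemption 25,000 kr → base 95,800 kr
  95,800 kr × 14% = 13,412 kr

13,412 kr > 3,636 kr, so the alternative minimum tax is the binding amount.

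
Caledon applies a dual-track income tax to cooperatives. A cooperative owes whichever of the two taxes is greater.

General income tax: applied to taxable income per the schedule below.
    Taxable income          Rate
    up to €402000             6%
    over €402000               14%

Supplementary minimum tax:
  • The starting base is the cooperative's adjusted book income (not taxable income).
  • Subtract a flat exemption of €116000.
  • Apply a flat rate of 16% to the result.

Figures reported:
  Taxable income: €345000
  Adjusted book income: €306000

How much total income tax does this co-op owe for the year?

€30400

General income tax:
  €345000 × 6% = €20700

Supplementary minimum tax:
  Base (adjusted book income): €306000
  Less exemption €116000 → base €190000
  €190000 × 16% = €30400

€30400 > €20700, so the supplementary minimum tax is the binding amount.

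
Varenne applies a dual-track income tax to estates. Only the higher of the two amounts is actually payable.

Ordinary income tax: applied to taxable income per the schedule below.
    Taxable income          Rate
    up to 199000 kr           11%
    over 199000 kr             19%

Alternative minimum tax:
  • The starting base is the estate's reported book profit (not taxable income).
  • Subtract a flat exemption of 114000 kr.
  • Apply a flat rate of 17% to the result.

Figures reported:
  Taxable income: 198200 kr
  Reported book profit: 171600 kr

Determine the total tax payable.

Alternative minimum tax:
  Base (reported book profit): 171600 kr
  Less exemption 114000 kr → base 57600 kr
  57600 kr × 17% = 9792 kr

Ordinary income tax:
  198200 kr × 11% = 21802 kr

21802 kr > 9792 kr, so the ordinary income tax governs.

21802 kr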